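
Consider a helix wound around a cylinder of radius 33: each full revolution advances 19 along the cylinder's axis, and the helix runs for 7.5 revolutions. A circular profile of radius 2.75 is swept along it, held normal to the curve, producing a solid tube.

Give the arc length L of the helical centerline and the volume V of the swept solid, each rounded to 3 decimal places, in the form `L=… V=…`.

2πR = 2π·33 = 207.345115
per-turn = √(207.345115² + 19²) = √(42991.9968 + 361) = √43352.9968 = 208.213825
L = 7.5 × 208.213825 = 1561.603685
V = π·2.75² × L = 23.758294 × 1561.603685 = 37101.040146

L=1561.604 V=37101.040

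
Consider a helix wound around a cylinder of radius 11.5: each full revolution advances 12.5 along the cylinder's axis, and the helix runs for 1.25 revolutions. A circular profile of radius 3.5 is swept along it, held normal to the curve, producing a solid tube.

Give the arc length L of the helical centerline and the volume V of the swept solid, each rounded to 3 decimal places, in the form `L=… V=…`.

2πR = 2π·11.5 = 72.256631
per-turn = √(72.256631² + 12.5²) = √(5221.0207 + 156.25) = √5377.2707 = 73.329876
L = 1.25 × 73.329876 = 91.662345
V = π·3.5² × L = 38.484510 × 91.662345 = 3527.580438

L=91.662 V=3527.580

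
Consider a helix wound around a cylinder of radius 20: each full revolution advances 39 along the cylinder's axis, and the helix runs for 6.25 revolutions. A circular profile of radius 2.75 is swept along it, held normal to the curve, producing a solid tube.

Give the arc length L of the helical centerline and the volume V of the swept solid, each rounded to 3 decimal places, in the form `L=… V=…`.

L=822.353 V=19537.703

2πR = 2π·20 = 125.663706
per-turn = √(125.663706² + 39²) = √(15791.3670 + 1521) = √17312.3670 = 131.576468
L = 6.25 × 131.576468 = 822.352928
V = π·2.75² × L = 23.758294 × 822.352928 = 19537.702990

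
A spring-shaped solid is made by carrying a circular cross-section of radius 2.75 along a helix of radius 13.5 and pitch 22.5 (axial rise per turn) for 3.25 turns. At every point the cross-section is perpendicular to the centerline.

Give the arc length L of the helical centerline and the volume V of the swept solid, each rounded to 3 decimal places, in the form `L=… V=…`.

L=285.208 V=6776.065

2πR = 2π·13.5 = 84.823002
per-turn = √(84.823002² + 22.5²) = √(7194.9416 + 506.25) = √7701.1916 = 87.756433
L = 3.25 × 87.756433 = 285.208409
V = π·2.75² × L = 23.758294 × 285.208409 = 6776.065350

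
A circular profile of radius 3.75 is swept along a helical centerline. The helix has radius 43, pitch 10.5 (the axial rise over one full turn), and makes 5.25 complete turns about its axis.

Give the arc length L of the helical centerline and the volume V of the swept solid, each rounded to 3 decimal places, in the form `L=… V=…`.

2πR = 2π·43 = 270.176968
per-turn = √(270.176968² + 10.5²) = √(72995.5942 + 110.25) = √73105.8442 = 270.380924
L = 5.25 × 270.380924 = 1419.499852
V = π·3.75² × L = 44.178647 × 1419.499852 = 62711.582433

L=1419.500 V=62711.582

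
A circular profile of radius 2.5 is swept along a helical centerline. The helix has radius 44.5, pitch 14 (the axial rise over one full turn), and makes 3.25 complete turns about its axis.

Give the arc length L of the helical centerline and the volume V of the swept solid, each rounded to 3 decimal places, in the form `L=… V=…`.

2πR = 2π·44.5 = 279.601746
per-turn = √(279.601746² + 14²) = √(78177.1365 + 196) = √78373.1365 = 279.952025
L = 3.25 × 279.952025 = 909.844082
V = π·2.5² × L = 19.634954 × 909.844082 = 17864.746778

L=909.844 V=17864.747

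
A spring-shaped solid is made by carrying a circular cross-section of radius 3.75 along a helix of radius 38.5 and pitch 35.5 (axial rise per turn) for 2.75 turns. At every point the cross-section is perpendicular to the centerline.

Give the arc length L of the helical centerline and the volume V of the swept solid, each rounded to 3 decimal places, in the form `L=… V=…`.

2πR = 2π·38.5 = 241.902634
per-turn = √(241.902634² + 35.5²) = √(58516.8845 + 1260.25) = √59777.1345 = 244.493629
L = 2.75 × 244.493629 = 672.357479
V = π·3.75² × L = 44.178647 × 672.357479 = 29703.843516

L=672.357 V=29703.844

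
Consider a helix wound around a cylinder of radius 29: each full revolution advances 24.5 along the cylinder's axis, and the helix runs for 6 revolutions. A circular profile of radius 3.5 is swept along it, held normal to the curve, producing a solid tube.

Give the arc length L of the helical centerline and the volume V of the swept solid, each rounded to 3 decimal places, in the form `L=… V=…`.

L=1103.113 V=42452.751

2πR = 2π·29 = 182.212374
per-turn = √(182.212374² + 24.5²) = √(33201.3492 + 600.25) = √33801.5992 = 183.852112
L = 6 × 183.852112 = 1103.112674
V = π·3.5² × L = 38.484510 × 1103.112674 = 42452.750738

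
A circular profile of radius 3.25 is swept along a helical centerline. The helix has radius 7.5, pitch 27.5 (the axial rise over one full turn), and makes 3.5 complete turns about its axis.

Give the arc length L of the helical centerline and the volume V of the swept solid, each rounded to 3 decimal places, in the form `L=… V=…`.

2πR = 2π·7.5 = 47.123890
per-turn = √(47.123890² + 27.5²) = √(2220.6610 + 756.25) = √2976.9110 = 54.561076
L = 3.5 × 54.561076 = 190.963765
V = π·3.25² × L = 33.183072 × 190.963765 = 6336.764448

L=190.964 V=6336.764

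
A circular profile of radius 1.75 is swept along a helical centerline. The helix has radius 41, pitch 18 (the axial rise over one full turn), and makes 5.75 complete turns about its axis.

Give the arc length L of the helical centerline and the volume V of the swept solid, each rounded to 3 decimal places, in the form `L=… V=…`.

2πR = 2π·41 = 257.610598
per-turn = √(257.610598² + 18²) = √(66363.2200 + 324) = √66687.2200 = 258.238688
L = 5.75 × 258.238688 = 1484.872456
V = π·1.75² × L = 9.621128 × 1484.872456 = 14286.147224

L=1484.872 V=14286.147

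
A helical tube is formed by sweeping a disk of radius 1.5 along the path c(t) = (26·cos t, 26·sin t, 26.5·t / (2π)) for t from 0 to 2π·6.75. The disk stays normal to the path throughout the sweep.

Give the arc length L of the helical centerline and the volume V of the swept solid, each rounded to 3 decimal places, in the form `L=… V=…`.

L=1117.113 V=7896.406

2πR = 2π·26 = 163.362818
per-turn = √(163.362818² + 26.5²) = √(26687.4103 + 702.25) = √27389.6603 = 165.498218
L = 6.75 × 165.498218 = 1117.112974
V = π·1.5² × L = 7.068583 × 1117.112974 = 7896.406305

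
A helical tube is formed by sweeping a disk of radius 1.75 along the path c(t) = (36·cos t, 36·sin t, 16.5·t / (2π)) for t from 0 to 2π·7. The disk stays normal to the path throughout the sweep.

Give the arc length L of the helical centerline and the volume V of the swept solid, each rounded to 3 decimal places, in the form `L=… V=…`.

L=1587.570 V=15274.211

2πR = 2π·36 = 226.194671
per-turn = √(226.194671² + 16.5²) = √(51164.0292 + 272.25) = √51436.2792 = 226.795677
L = 7 × 226.795677 = 1587.569741
V = π·1.75² × L = 9.621128 × 1587.569741 = 15274.210893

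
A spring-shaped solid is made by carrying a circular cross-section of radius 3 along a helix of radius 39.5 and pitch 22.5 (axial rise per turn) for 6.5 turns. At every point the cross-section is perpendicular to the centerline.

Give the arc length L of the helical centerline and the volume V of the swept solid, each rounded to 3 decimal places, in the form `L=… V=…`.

2πR = 2π·39.5 = 248.185820
per-turn = √(248.185820² + 22.5²) = √(61596.2011 + 506.25) = √62102.4511 = 249.203634
L = 6.5 × 249.203634 = 1619.823619
V = π·3² × L = 28.274334 × 1619.823619 = 45799.433842

L=1619.824 V=45799.434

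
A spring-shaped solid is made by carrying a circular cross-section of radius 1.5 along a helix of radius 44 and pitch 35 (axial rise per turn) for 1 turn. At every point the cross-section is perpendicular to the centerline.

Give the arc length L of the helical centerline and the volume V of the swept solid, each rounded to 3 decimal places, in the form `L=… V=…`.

2πR = 2π·44 = 276.460154
per-turn = √(276.460154² + 35²) = √(76430.2165 + 1225) = √77655.2165 = 278.666856
L = 1 × 278.666856 = 278.666856
V = π·1.5² × L = 7.068583 × 278.666856 = 1969.779930

L=278.667 V=1969.780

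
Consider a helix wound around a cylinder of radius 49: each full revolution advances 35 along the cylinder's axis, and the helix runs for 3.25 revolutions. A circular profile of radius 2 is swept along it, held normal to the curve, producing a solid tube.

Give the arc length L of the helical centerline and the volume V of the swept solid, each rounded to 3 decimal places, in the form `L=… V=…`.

L=1007.042 V=12654.865

2πR = 2π·49 = 307.876080
per-turn = √(307.876080² + 35²) = √(94787.6807 + 1225) = √96012.6807 = 309.859130
L = 3.25 × 309.859130 = 1007.042174
V = π·2² × L = 12.566371 × 1007.042174 = 12654.865179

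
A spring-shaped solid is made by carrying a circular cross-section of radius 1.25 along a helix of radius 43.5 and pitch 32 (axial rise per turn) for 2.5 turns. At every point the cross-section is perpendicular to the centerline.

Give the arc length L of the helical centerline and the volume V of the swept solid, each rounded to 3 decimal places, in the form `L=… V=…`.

L=687.964 V=3377.034

2πR = 2π·43.5 = 273.318561
per-turn = √(273.318561² + 32²) = √(74703.0357 + 1024) = √75727.0357 = 275.185457
L = 2.5 × 275.185457 = 687.963642
V = π·1.25² × L = 4.908739 × 687.963642 = 3377.033632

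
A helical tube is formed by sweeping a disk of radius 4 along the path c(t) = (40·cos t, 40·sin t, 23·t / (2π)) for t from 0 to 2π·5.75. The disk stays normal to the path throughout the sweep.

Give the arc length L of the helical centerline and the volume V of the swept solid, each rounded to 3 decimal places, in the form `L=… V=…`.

2πR = 2π·40 = 251.327412
per-turn = √(251.327412² + 23²) = √(63165.4682 + 529) = √63694.4682 = 252.377630
L = 5.75 × 252.377630 = 1451.171373
V = π·4² × L = 50.265482 × 1451.171373 = 72943.829192

L=1451.171 V=72943.829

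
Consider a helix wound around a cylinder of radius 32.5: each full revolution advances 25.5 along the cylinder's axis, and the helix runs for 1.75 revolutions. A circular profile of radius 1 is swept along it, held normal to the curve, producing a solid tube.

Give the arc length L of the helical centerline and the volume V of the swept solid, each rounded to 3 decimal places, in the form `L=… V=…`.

L=360.132 V=1131.387

2πR = 2π·32.5 = 204.203522
per-turn = √(204.203522² + 25.5²) = √(41699.0786 + 650.25) = √42349.3286 = 205.789525
L = 1.75 × 205.789525 = 360.131669
V = π·1² × L = 3.141593 × 360.131669 = 1131.387005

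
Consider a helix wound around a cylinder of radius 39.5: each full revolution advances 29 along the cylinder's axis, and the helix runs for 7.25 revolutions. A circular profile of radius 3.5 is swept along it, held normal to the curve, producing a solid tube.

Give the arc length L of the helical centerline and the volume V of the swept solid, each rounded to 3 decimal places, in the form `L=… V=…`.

L=1811.589 V=69718.122

2πR = 2π·39.5 = 248.185820
per-turn = √(248.185820² + 29²) = √(61596.2011 + 841) = √62437.2011 = 249.874371
L = 7.25 × 249.874371 = 1811.589187
V = π·3.5² × L = 38.484510 × 1811.589187 = 69718.122180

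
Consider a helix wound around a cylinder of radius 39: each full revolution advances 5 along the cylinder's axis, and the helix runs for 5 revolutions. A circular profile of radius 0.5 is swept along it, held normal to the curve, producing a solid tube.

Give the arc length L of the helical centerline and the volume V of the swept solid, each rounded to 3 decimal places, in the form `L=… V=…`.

2πR = 2π·39 = 245.044227
per-turn = √(245.044227² + 5²) = √(60046.6732 + 25) = √60071.6732 = 245.095233
L = 5 × 245.095233 = 1225.476164
V = π·0.5² × L = 0.785398 × 1225.476164 = 962.486729

L=1225.476 V=962.487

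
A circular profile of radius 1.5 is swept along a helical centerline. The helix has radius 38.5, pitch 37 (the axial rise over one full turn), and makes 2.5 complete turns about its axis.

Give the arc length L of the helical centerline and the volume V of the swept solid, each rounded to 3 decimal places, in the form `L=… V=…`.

L=611.790 V=4324.487

2πR = 2π·38.5 = 241.902634
per-turn = √(241.902634² + 37²) = √(58516.8845 + 1369) = √59885.8845 = 244.715926
L = 2.5 × 244.715926 = 611.789815
V = π·1.5² × L = 7.068583 × 611.789815 = 4324.487376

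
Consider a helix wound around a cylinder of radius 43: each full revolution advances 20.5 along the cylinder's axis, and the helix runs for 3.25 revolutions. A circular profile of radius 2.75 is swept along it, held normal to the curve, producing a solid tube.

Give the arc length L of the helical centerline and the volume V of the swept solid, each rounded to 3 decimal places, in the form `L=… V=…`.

2πR = 2π·43 = 270.176968
per-turn = √(270.176968² + 20.5²) = √(72995.5942 + 420.25) = √73415.8442 = 270.953583
L = 3.25 × 270.953583 = 880.599145
V = π·2.75² × L = 23.758294 × 880.599145 = 20921.533768

L=880.599 V=20921.534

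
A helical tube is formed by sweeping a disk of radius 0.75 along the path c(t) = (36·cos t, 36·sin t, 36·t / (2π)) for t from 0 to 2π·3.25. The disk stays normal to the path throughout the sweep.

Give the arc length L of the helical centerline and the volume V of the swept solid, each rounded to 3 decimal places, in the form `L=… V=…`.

L=744.385 V=1315.437

2πR = 2π·36 = 226.194671
per-turn = √(226.194671² + 36²) = √(51164.0292 + 1296) = √52460.0292 = 229.041545
L = 3.25 × 229.041545 = 744.385020
V = π·0.75² × L = 1.767146 × 744.385020 = 1315.436913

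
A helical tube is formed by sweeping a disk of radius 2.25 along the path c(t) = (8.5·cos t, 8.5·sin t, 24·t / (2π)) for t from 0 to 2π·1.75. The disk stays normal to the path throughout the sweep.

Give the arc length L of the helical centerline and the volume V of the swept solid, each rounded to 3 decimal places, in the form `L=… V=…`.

L=102.466 V=1629.646

2πR = 2π·8.5 = 53.407075
per-turn = √(53.407075² + 24²) = √(2852.3157 + 576) = √3428.3157 = 58.551820
L = 1.75 × 58.551820 = 102.465686
V = π·2.25² × L = 15.904313 × 102.465686 = 1629.646317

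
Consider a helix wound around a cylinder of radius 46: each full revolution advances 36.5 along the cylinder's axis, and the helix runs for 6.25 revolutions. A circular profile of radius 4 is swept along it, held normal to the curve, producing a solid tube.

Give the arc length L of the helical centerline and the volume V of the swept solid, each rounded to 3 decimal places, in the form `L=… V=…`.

L=1820.763 V=91521.545

2πR = 2π·46 = 289.026524
per-turn = √(289.026524² + 36.5²) = √(83536.3317 + 1332.25) = √84868.5817 = 291.322127
L = 6.25 × 291.322127 = 1820.763293
V = π·4² × L = 50.265482 × 1820.763293 = 91521.545386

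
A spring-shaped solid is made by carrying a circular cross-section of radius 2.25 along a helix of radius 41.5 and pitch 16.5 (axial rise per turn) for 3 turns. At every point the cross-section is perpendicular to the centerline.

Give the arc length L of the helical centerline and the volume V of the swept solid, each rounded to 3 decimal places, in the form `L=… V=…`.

2πR = 2π·41.5 = 260.752190
per-turn = √(260.752190² + 16.5²) = √(67991.7047 + 272.25) = √68263.9547 = 261.273716
L = 3 × 261.273716 = 783.821148
V = π·2.25² × L = 15.904313 × 783.821148 = 12466.136728

L=783.821 V=12466.137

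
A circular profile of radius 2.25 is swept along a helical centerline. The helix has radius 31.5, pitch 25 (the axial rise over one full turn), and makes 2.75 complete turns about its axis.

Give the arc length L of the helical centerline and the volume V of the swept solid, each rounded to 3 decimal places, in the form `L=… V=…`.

2πR = 2π·31.5 = 197.920337
per-turn = √(197.920337² + 25²) = √(39172.4599 + 625) = √39797.4599 = 199.493007
L = 2.75 × 199.493007 = 548.605769
V = π·2.25² × L = 15.904313 × 548.605769 = 8725.197766

L=548.606 V=8725.198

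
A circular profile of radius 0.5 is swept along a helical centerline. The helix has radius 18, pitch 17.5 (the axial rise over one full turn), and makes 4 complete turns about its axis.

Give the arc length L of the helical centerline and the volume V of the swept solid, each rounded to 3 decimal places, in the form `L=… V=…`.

L=457.773 V=359.534

2πR = 2π·18 = 113.097336
per-turn = √(113.097336² + 17.5²) = √(12791.0073 + 306.25) = √13097.2573 = 114.443249
L = 4 × 114.443249 = 457.772997
V = π·0.5² × L = 0.785398 × 457.772997 = 359.534071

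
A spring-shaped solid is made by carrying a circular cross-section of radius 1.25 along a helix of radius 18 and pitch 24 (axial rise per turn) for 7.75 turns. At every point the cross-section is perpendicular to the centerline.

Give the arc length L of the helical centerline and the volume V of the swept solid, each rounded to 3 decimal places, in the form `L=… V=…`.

2πR = 2π·18 = 113.097336
per-turn = √(113.097336² + 24²) = √(12791.0073 + 576) = √13367.0073 = 115.615774
L = 7.75 × 115.615774 = 896.022252
V = π·1.25² × L = 4.908739 × 896.022252 = 4398.338945

L=896.022 V=4398.339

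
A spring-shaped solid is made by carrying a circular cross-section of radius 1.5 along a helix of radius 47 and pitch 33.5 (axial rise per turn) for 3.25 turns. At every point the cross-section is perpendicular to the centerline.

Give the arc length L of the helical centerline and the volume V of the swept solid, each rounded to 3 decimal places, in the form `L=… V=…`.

L=965.912 V=6827.631

2πR = 2π·47 = 295.309709
per-turn = √(295.309709² + 33.5²) = √(87207.8245 + 1122.25) = √88330.0745 = 297.203759
L = 3.25 × 297.203759 = 965.912217
V = π·1.5² × L = 7.068583 × 965.912217 = 6827.631134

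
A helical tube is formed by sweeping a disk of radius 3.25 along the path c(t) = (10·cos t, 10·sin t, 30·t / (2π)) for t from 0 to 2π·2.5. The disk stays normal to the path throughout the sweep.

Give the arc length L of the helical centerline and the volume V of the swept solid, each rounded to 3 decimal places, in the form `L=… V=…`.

2πR = 2π·10 = 62.831853
per-turn = √(62.831853² + 30²) = √(3947.8418 + 900) = √4847.8418 = 69.626444
L = 2.5 × 69.626444 = 174.066111
V = π·3.25² × L = 33.183072 × 174.066111 = 5776.048365

L=174.066 V=5776.048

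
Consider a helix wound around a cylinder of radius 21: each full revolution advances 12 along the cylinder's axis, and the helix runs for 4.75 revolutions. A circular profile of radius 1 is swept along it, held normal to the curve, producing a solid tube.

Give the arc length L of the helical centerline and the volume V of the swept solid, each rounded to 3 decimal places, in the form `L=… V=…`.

2πR = 2π·21 = 131.946891
per-turn = √(131.946891² + 12²) = √(17409.9822 + 144) = √17553.9822 = 132.491442
L = 4.75 × 132.491442 = 629.334349
V = π·1² × L = 3.141593 × 629.334349 = 1977.112167

L=629.334 V=1977.112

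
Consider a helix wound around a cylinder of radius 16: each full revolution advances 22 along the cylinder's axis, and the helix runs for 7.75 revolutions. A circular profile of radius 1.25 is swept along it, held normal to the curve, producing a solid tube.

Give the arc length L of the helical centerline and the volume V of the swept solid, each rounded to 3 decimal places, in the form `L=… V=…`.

2πR = 2π·16 = 100.530965
per-turn = √(100.530965² + 22²) = √(10106.4749 + 484) = √10590.4749 = 102.910033
L = 7.75 × 102.910033 = 797.552756
V = π·1.25² × L = 4.908739 × 797.552756 = 3914.977938

L=797.553 V=3914.978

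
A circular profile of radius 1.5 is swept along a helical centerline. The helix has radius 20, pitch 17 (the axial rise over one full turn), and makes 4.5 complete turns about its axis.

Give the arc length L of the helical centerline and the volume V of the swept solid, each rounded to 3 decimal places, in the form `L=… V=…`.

L=570.638 V=4033.601

2πR = 2π·20 = 125.663706
per-turn = √(125.663706² + 17²) = √(15791.3670 + 289) = √16080.3670 = 126.808387
L = 4.5 × 126.808387 = 570.637742
V = π·1.5² × L = 7.068583 × 570.637742 = 4033.600511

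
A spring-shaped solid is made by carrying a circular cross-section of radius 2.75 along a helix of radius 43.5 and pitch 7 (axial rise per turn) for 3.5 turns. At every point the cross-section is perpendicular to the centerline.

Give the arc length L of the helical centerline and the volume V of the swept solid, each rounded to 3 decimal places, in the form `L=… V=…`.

2πR = 2π·43.5 = 273.318561
per-turn = √(273.318561² + 7²) = √(74703.0357 + 49) = √74752.0357 = 273.408185
L = 3.5 × 273.408185 = 956.928648
V = π·2.75² × L = 23.758294 × 956.928648 = 22734.992581

L=956.929 V=22734.993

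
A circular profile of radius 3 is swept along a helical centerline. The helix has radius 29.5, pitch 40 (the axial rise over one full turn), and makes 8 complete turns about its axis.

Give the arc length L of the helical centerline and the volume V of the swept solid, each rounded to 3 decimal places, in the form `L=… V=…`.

2πR = 2π·29.5 = 185.353967
per-turn = √(185.353967² + 40²) = √(34356.0929 + 1600) = √35956.0929 = 189.620919
L = 8 × 189.620919 = 1516.967352
V = π·3² × L = 28.274334 × 1516.967352 = 42891.241398

L=1516.967 V=42891.241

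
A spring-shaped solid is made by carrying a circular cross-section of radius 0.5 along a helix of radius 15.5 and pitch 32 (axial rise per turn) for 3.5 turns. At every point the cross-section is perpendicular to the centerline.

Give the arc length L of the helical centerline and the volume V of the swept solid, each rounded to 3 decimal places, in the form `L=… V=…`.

2πR = 2π·15.5 = 97.389372
per-turn = √(97.389372² + 32²) = √(9484.6898 + 1024) = √10508.6898 = 102.511901
L = 3.5 × 102.511901 = 358.791653
V = π·0.5² × L = 0.785398 × 358.791653 = 281.794305

L=358.792 V=281.794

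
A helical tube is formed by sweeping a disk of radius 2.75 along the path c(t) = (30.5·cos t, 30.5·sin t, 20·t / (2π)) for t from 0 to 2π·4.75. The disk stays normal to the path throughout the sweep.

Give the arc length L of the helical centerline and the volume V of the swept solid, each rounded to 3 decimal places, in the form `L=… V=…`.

2πR = 2π·30.5 = 191.637152
per-turn = √(191.637152² + 20²) = √(36724.7980 + 400) = √37124.7980 = 192.677964
L = 4.75 × 192.677964 = 915.220331
V = π·2.75² × L = 23.758294 × 915.220331 = 21744.074105

L=915.220 V=21744.074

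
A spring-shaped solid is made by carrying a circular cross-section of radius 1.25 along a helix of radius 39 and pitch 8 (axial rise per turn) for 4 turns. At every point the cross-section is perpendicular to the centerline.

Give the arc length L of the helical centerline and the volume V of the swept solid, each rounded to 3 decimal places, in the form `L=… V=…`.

L=980.699 V=4813.996

2πR = 2π·39 = 245.044227
per-turn = √(245.044227² + 8²) = √(60046.6732 + 64) = √60110.6732 = 245.174781
L = 4 × 245.174781 = 980.699123
V = π·1.25² × L = 4.908739 × 980.699123 = 4813.995565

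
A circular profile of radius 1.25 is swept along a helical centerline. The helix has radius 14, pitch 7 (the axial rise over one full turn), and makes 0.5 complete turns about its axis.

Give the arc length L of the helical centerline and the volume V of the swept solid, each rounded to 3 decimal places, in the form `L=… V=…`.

2πR = 2π·14 = 87.964594
per-turn = √(87.964594² + 7²) = √(7737.7699 + 49) = √7786.7699 = 88.242676
L = 0.5 × 88.242676 = 44.121338
V = π·1.25² × L = 4.908739 × 44.121338 = 216.580111

L=44.121 V=216.580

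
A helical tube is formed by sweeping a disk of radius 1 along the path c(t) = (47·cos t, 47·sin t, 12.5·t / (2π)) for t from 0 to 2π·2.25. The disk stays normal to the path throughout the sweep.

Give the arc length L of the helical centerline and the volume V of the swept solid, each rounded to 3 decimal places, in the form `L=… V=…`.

L=665.042 V=2089.291

2πR = 2π·47 = 295.309709
per-turn = √(295.309709² + 12.5²) = √(87207.8245 + 156.25) = √87364.0745 = 295.574144
L = 2.25 × 295.574144 = 665.041824
V = π·1² × L = 3.141593 × 665.041824 = 2089.290507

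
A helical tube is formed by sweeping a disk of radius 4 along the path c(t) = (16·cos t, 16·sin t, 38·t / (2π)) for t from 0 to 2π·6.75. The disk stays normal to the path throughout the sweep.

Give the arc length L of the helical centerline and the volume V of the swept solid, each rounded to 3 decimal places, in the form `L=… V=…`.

L=725.444 V=36464.776

2πR = 2π·16 = 100.530965
per-turn = √(100.530965² + 38²) = √(10106.4749 + 1444) = √11550.4749 = 107.473136
L = 6.75 × 107.473136 = 725.443666
V = π·4² × L = 50.265482 × 725.443666 = 36464.775881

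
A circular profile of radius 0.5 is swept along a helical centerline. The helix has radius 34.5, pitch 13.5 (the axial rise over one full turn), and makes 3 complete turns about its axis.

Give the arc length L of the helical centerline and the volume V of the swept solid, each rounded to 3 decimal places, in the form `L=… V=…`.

2πR = 2π·34.5 = 216.769893
per-turn = √(216.769893² + 13.5²) = √(46989.1866 + 182.25) = √47171.4366 = 217.189863
L = 3 × 217.189863 = 651.569589
V = π·0.5² × L = 0.785398 × 651.569589 = 511.741558

L=651.570 V=511.742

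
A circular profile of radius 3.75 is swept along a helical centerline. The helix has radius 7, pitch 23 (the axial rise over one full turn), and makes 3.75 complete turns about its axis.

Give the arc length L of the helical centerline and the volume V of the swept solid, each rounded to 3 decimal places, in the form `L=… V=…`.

2πR = 2π·7 = 43.982297
per-turn = √(43.982297² + 23²) = √(1934.4425 + 529) = √2463.4425 = 49.633078
L = 3.75 × 49.633078 = 186.124044
V = π·3.75² × L = 44.178647 × 186.124044 = 8222.708366

L=186.124 V=8222.708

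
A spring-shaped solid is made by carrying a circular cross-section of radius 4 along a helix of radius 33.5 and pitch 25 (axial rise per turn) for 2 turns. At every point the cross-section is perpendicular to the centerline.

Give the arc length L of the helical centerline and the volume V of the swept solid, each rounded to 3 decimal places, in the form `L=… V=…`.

L=423.932 V=21309.163

2πR = 2π·33.5 = 210.486708
per-turn = √(210.486708² + 25²) = √(44304.6542 + 625) = √44929.6542 = 211.966163
L = 2 × 211.966163 = 423.932326
V = π·4² × L = 50.265482 × 423.932326 = 21309.162872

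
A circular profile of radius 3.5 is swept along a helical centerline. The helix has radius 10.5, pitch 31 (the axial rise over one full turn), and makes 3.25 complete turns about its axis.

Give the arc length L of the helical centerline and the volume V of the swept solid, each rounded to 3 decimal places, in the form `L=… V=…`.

2πR = 2π·10.5 = 65.973446
per-turn = √(65.973446² + 31²) = √(4352.4955 + 961) = √5313.4955 = 72.893728
L = 3.25 × 72.893728 = 236.904615
V = π·3.5² × L = 38.484510 × 236.904615 = 9117.158030

L=236.905 V=9117.158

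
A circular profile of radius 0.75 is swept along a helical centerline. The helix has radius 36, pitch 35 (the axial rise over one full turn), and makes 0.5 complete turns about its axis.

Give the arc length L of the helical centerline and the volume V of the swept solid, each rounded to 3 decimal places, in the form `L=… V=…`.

2πR = 2π·36 = 226.194671
per-turn = √(226.194671² + 35²) = √(51164.0292 + 1225) = √52389.0292 = 228.886499
L = 0.5 × 228.886499 = 114.443249
V = π·0.75² × L = 1.767146 × 114.443249 = 202.237915

L=114.443 V=202.238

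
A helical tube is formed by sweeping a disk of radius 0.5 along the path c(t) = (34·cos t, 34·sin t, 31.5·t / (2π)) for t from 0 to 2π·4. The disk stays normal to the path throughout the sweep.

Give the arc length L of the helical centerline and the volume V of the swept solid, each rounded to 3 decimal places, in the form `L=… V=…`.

L=863.753 V=678.390

2πR = 2π·34 = 213.628300
per-turn = √(213.628300² + 31.5²) = √(45637.0508 + 992.25) = √46629.3008 = 215.938187
L = 4 × 215.938187 = 863.752749
V = π·0.5² × L = 0.785398 × 863.752749 = 678.389823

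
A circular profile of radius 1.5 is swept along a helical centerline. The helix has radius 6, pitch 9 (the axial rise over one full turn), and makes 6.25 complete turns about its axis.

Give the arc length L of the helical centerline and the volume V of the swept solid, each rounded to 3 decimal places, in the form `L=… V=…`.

L=242.241 V=1712.299

2πR = 2π·6 = 37.699112
per-turn = √(37.699112² + 9²) = √(1421.2230 + 81) = √1502.2230 = 38.758522
L = 6.25 × 38.758522 = 242.240763
V = π·1.5² × L = 7.068583 × 242.240763 = 1712.299053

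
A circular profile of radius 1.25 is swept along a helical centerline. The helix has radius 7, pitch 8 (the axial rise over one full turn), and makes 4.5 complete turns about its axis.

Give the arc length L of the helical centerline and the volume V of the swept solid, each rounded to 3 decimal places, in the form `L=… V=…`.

2πR = 2π·7 = 43.982297
per-turn = √(43.982297² + 8²) = √(1934.4425 + 64) = √1998.4425 = 44.703942
L = 4.5 × 44.703942 = 201.167741
V = π·1.25² × L = 4.908739 × 201.167741 = 987.479838

L=201.168 V=987.480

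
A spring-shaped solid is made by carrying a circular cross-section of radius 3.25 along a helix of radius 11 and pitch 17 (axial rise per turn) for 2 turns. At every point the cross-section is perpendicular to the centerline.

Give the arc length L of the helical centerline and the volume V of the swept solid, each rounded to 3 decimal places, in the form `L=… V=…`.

L=142.350 V=4723.614

2πR = 2π·11 = 69.115038
per-turn = √(69.115038² + 17²) = √(4776.8885 + 289) = √5065.8885 = 71.175056
L = 2 × 71.175056 = 142.350111
V = π·3.25² × L = 33.183072 × 142.350111 = 4723.614042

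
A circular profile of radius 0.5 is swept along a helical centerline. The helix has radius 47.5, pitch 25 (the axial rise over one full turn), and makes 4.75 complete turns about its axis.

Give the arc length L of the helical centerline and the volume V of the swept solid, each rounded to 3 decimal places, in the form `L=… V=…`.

L=1422.609 V=1117.314

2πR = 2π·47.5 = 298.451302
per-turn = √(298.451302² + 25²) = √(89073.1797 + 625) = √89698.1797 = 299.496544
L = 4.75 × 299.496544 = 1422.608583
V = π·0.5² × L = 0.785398 × 1422.608583 = 1117.314168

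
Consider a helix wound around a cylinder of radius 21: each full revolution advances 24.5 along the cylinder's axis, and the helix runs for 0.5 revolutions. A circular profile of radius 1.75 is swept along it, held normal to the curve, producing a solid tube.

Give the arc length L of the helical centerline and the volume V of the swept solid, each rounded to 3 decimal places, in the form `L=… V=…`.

2πR = 2π·21 = 131.946891
per-turn = √(131.946891² + 24.5²) = √(17409.9822 + 600.25) = √18010.2322 = 134.202206
L = 0.5 × 134.202206 = 67.101103
V = π·1.75² × L = 9.621128 × 67.101103 = 645.588269

L=67.101 V=645.588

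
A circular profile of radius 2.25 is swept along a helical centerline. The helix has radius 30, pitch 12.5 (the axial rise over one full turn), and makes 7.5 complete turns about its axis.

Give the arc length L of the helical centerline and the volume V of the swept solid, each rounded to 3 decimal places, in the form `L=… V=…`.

2πR = 2π·30 = 188.495559
per-turn = √(188.495559² + 12.5²) = √(35530.5758 + 156.25) = √35686.8258 = 188.909571
L = 7.5 × 188.909571 = 1416.821779
V = π·2.25² × L = 15.904313 × 1416.821779 = 22533.576769

L=1416.822 V=22533.577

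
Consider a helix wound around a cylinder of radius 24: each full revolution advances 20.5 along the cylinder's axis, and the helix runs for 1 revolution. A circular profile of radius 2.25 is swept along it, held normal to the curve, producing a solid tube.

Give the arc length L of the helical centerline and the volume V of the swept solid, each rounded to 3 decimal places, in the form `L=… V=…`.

2πR = 2π·24 = 150.796447
per-turn = √(150.796447² + 20.5²) = √(22739.5685 + 420.25) = √23159.8185 = 152.183503
L = 1 × 152.183503 = 152.183503
V = π·2.25² × L = 15.904313 × 152.183503 = 2420.374034

L=152.184 V=2420.374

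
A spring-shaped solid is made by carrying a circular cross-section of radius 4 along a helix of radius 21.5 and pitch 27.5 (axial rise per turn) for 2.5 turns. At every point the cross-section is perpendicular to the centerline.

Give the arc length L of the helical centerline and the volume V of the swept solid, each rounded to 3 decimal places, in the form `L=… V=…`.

2πR = 2π·21.5 = 135.088484
per-turn = √(135.088484² + 27.5²) = √(18248.8985 + 756.25) = √19005.1485 = 137.859162
L = 2.5 × 137.859162 = 344.647905
V = π·4² × L = 50.265482 × 344.647905 = 17323.893218

L=344.648 V=17323.893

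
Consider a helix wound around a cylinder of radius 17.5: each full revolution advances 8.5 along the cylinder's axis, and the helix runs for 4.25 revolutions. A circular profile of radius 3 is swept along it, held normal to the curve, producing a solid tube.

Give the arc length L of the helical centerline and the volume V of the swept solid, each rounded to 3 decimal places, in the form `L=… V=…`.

L=468.706 V=13252.354

2πR = 2π·17.5 = 109.955743
per-turn = √(109.955743² + 8.5²) = √(12090.2654 + 72.25) = √12162.5154 = 110.283795
L = 4.25 × 110.283795 = 468.706128
V = π·3² × L = 28.274334 × 468.706128 = 13252.353551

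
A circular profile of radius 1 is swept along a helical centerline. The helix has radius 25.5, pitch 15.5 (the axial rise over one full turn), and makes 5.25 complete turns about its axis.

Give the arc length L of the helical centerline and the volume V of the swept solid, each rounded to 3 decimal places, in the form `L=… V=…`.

L=845.088 V=2654.924

2πR = 2π·25.5 = 160.221225
per-turn = √(160.221225² + 15.5²) = √(25670.8410 + 240.25) = √25911.0910 = 160.969224
L = 5.25 × 160.969224 = 845.088426
V = π·1² × L = 3.141593 × 845.088426 = 2654.923589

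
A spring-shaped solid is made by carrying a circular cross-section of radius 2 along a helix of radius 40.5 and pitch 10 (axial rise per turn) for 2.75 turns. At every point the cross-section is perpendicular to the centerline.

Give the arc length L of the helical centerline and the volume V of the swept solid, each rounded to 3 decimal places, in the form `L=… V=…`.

L=700.330 V=8800.605

2πR = 2π·40.5 = 254.469005
per-turn = √(254.469005² + 10²) = √(64754.4745 + 100) = √64854.4745 = 254.665417
L = 2.75 × 254.665417 = 700.329896
V = π·2² × L = 12.566371 × 700.329896 = 8800.605025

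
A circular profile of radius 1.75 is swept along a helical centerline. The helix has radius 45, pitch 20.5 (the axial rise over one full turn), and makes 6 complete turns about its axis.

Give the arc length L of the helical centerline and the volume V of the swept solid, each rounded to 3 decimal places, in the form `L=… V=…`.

2πR = 2π·45 = 282.743339
per-turn = √(282.743339² + 20.5²) = √(79943.7956 + 420.25) = √80364.0456 = 283.485530
L = 6 × 283.485530 = 1700.913179
V = π·1.75² × L = 9.621128 × 1700.913179 = 16364.702567

L=1700.913 V=16364.703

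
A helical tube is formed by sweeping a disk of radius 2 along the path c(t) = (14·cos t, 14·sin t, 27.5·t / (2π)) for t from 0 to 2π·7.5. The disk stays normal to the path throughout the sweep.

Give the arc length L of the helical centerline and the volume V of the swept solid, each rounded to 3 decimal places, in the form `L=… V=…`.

2πR = 2π·14 = 87.964594
per-turn = √(87.964594² + 27.5²) = √(7737.7699 + 756.25) = √8494.0199 = 92.163007
L = 7.5 × 92.163007 = 691.222552
V = π·2² × L = 12.566371 × 691.222552 = 8686.158767

L=691.223 V=8686.159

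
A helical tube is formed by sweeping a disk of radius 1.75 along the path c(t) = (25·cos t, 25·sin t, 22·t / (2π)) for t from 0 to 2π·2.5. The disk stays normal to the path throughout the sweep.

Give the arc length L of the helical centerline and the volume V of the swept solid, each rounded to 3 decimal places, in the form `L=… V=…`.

2πR = 2π·25 = 157.079633
per-turn = √(157.079633² + 22²) = √(24674.0110 + 484) = √25158.0110 = 158.612771
L = 2.5 × 158.612771 = 396.531927
V = π·1.75² × L = 9.621128 × 396.531927 = 3815.084224

L=396.532 V=3815.084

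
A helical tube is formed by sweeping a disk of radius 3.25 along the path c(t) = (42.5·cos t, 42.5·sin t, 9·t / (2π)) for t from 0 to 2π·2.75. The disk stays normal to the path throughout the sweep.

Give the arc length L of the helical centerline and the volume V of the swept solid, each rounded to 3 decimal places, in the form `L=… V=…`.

2πR = 2π·42.5 = 267.035376
per-turn = √(267.035376² + 9²) = √(71307.8918 + 81) = √71388.8918 = 267.186998
L = 2.75 × 267.186998 = 734.764244
V = π·3.25² × L = 33.183072 × 734.764244 = 24381.735107

L=734.764 V=24381.735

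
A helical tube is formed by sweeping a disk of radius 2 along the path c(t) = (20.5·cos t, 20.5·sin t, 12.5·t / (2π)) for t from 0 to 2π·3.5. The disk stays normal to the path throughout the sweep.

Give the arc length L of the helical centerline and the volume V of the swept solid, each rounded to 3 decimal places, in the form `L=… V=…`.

2πR = 2π·20.5 = 128.805299
per-turn = √(128.805299² + 12.5²) = √(16590.8050 + 156.25) = √16747.0550 = 129.410413
L = 3.5 × 129.410413 = 452.936446
V = π·2² × L = 12.566371 × 452.936446 = 5691.767240

L=452.936 V=5691.767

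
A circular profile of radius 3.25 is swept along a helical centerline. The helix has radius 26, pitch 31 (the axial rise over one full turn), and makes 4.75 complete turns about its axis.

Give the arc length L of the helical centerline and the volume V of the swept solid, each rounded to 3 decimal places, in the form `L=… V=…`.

L=789.821 V=26208.688

2πR = 2π·26 = 163.362818
per-turn = √(163.362818² + 31²) = √(26687.4103 + 961) = √27648.4103 = 166.278111
L = 4.75 × 166.278111 = 789.821029
V = π·3.25² × L = 33.183072 × 789.821029 = 26208.688382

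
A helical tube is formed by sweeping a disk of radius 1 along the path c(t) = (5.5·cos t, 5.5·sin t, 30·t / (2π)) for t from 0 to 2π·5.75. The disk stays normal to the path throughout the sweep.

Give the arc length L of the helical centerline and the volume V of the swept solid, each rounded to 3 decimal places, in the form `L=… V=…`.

2πR = 2π·5.5 = 34.557519
per-turn = √(34.557519² + 30²) = √(1194.2221 + 900) = √2094.2221 = 45.762672
L = 5.75 × 45.762672 = 263.135363
V = π·1² × L = 3.141593 × 263.135363 = 826.664123

L=263.135 V=826.664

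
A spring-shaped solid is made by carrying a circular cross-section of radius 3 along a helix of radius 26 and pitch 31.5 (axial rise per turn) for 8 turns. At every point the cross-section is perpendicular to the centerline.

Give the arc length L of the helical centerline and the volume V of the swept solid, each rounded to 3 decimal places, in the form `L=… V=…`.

L=1330.976 V=37632.472

2πR = 2π·26 = 163.362818
per-turn = √(163.362818² + 31.5²) = √(26687.4103 + 992.25) = √27679.6603 = 166.372054
L = 8 × 166.372054 = 1330.976431
V = π·3² × L = 28.274334 × 1330.976431 = 37632.471993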